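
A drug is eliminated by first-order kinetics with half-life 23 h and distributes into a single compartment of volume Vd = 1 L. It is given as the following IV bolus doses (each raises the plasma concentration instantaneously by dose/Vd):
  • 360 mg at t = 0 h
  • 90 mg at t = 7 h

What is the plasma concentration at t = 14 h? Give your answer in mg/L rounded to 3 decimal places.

k = ln 2 / 23 = 0.03014 per h
Dose 1 (360 mg at t=0 h): 360·exp(−0.03014·14) = 236.084 mg/L
Dose 2 (90 mg at t=7 h): 90·exp(−0.03014·7) = 72.883 mg/L
C(14) = 236.084 + 72.883 = 308.967 mg/L

308.967 mg/L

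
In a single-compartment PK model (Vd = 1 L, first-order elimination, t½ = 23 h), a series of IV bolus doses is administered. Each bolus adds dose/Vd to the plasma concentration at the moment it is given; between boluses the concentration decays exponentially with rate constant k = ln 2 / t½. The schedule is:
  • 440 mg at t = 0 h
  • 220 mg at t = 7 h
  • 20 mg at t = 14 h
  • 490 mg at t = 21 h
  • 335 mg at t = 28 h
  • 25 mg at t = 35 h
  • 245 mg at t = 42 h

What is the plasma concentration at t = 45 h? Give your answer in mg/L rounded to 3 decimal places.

k = ln 2 / 23 = 0.03014 per h
Dose 1 (440 mg at t=0 h): 440·exp(−0.03014·45) = 113.366 mg/L
Dose 2 (220 mg at t=7 h): 220·exp(−0.03014·38) = 69.995 mg/L
Dose 3 (20 mg at t=14 h): 20·exp(−0.03014·31) = 7.858 mg/L
Dose 4 (490 mg at t=21 h): 490·exp(−0.03014·24) = 237.727 mg/L
Dose 5 (335 mg at t=28 h): 335·exp(−0.03014·17) = 200.699 mg/L
Dose 6 (25 mg at t=35 h): 25·exp(−0.03014·10) = 18.495 mg/L
Dose 7 (245 mg at t=42 h): 245·exp(−0.03014·3) = 223.821 mg/L
C(45) = 113.366 + 69.995 + 7.858 + 237.727 + 200.699 + 18.495 + 223.821 = 871.960 mg/L

871.960 mg/L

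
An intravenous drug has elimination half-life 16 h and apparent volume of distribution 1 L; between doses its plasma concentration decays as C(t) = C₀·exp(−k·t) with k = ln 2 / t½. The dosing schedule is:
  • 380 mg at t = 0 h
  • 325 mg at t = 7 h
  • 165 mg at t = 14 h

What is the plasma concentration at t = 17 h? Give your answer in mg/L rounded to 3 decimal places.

k = ln 2 / 16 = 0.04332 per h
Dose 1 (380 mg at t=0 h): 380·exp(−0.04332·17) = 181.945 mg/L
Dose 2 (325 mg at t=7 h): 325·exp(−0.04332·10) = 210.736 mg/L
Dose 3 (165 mg at t=14 h): 165·exp(−0.04332·3) = 144.891 mg/L
C(17) = 181.945 + 210.736 + 144.891 = 537.572 mg/L

537.572 mg/L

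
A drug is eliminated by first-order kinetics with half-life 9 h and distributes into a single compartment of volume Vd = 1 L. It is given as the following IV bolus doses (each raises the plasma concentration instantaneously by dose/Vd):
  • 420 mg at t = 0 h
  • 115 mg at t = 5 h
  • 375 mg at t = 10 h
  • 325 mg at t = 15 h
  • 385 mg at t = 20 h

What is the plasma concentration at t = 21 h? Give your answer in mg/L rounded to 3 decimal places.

838.808 mg/L

k = ln 2 / 9 = 0.07702 per h
Dose 1 (420 mg at t=0 h): 420·exp(−0.07702·21) = 83.339 mg/L
Dose 2 (115 mg at t=5 h): 115·exp(−0.07702·16) = 33.538 mg/L
Dose 3 (375 mg at t=10 h): 375·exp(−0.07702·11) = 160.733 mg/L
Dose 4 (325 mg at t=15 h): 325·exp(−0.07702·6) = 204.737 mg/L
Dose 5 (385 mg at t=20 h): 385·exp(−0.07702·1) = 356.462 mg/L
C(21) = 83.339 + 33.538 + 160.733 + 204.737 + 356.462 = 838.808 mg/L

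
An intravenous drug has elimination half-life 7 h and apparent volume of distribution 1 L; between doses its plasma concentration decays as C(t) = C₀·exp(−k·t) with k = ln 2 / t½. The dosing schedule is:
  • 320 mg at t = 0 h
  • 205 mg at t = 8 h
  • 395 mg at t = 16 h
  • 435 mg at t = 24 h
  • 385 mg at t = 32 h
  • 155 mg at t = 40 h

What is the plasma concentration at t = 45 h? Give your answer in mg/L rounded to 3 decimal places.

286.447 mg/L

k = ln 2 / 7 = 0.09902 per h
Dose 1 (320 mg at t=0 h): 320·exp(−0.09902·45) = 3.715 mg/L
Dose 2 (205 mg at t=8 h): 205·exp(−0.09902·37) = 5.255 mg/L
Dose 3 (395 mg at t=16 h): 395·exp(−0.09902·29) = 22.360 mg/L
Dose 4 (435 mg at t=24 h): 435·exp(−0.09902·21) = 54.375 mg/L
Dose 5 (385 mg at t=32 h): 385·exp(−0.09902·13) = 106.269 mg/L
Dose 6 (155 mg at t=40 h): 155·exp(−0.09902·5) = 94.474 mg/L
C(45) = 3.715 + 5.255 + 22.360 + 54.375 + 106.269 + 94.474 = 286.447 mg/L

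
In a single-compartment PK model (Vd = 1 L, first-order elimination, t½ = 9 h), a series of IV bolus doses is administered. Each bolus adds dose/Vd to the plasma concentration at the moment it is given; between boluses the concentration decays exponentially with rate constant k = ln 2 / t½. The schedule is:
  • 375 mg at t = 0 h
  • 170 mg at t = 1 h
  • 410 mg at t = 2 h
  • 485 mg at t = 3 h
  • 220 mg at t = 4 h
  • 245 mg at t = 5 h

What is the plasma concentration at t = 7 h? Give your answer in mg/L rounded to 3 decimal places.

1345.829 mg/L

k = ln 2 / 9 = 0.07702 per h
Dose 1 (375 mg at t=0 h): 375·exp(−0.07702·7) = 218.724 mg/L
Dose 2 (170 mg at t=1 h): 170·exp(−0.07702·6) = 107.093 mg/L
Dose 3 (410 mg at t=2 h): 410·exp(−0.07702·5) = 278.962 mg/L
Dose 4 (485 mg at t=3 h): 485·exp(−0.07702·4) = 356.411 mg/L
Dose 5 (220 mg at t=4 h): 220·exp(−0.07702·3) = 174.614 mg/L
Dose 6 (245 mg at t=5 h): 245·exp(−0.07702·2) = 210.025 mg/L
C(7) = 218.724 + 107.093 + 278.962 + 356.411 + 174.614 + 210.025 = 1345.829 mg/L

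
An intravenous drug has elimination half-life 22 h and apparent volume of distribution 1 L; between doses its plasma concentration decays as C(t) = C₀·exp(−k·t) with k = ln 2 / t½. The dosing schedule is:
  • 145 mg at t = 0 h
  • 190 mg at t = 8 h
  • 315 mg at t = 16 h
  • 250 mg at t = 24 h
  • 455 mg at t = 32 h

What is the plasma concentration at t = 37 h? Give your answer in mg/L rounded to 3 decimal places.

k = ln 2 / 22 = 0.03151 per h
Dose 1 (145 mg at t=0 h): 145·exp(−0.03151·37) = 45.195 mg/L
Dose 2 (190 mg at t=8 h): 190·exp(−0.03151·29) = 76.198 mg/L
Dose 3 (315 mg at t=16 h): 315·exp(−0.03151·21) = 162.541 mg/L
Dose 4 (250 mg at t=24 h): 250·exp(−0.03151·13) = 165.981 mg/L
Dose 5 (455 mg at t=32 h): 455·exp(−0.03151·5) = 388.683 mg/L
C(37) = 45.195 + 76.198 + 162.541 + 165.981 + 388.683 = 838.598 mg/L

838.598 mg/L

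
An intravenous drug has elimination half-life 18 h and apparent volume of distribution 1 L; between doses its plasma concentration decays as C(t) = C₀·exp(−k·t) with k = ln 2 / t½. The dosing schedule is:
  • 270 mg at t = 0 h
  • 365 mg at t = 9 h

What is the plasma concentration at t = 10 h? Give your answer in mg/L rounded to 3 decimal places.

534.918 mg/L

k = ln 2 / 18 = 0.03851 per h
Dose 1 (270 mg at t=0 h): 270·exp(−0.03851·10) = 183.707 mg/L
Dose 2 (365 mg at t=9 h): 365·exp(−0.03851·1) = 351.212 mg/L
C(10) = 183.707 + 351.212 = 534.918 mg/L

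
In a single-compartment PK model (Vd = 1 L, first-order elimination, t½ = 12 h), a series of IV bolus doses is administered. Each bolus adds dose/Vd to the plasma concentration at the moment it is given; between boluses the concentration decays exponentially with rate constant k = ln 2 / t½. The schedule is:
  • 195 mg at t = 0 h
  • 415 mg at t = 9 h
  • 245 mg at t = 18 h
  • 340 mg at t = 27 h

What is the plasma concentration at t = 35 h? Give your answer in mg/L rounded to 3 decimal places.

k = ln 2 / 12 = 0.05776 per h
Dose 1 (195 mg at t=0 h): 195·exp(−0.05776·35) = 25.824 mg/L
Dose 2 (415 mg at t=9 h): 415·exp(−0.05776·26) = 92.431 mg/L
Dose 3 (245 mg at t=18 h): 245·exp(−0.05776·17) = 91.771 mg/L
Dose 4 (340 mg at t=27 h): 340·exp(−0.05776·8) = 214.187 mg/L
C(35) = 25.824 + 92.431 + 91.771 + 214.187 = 424.213 mg/L

424.213 mg/L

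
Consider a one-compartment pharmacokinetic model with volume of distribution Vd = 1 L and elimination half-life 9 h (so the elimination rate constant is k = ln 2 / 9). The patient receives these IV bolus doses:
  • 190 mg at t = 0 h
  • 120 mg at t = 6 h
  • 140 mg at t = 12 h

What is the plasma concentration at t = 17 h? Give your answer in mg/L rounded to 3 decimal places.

k = ln 2 / 9 = 0.07702 per h
Dose 1 (190 mg at t=0 h): 190·exp(−0.07702·17) = 51.303 mg/L
Dose 2 (120 mg at t=6 h): 120·exp(−0.07702·11) = 51.435 mg/L
Dose 3 (140 mg at t=12 h): 140·exp(−0.07702·5) = 95.255 mg/L
C(17) = 51.303 + 51.435 + 95.255 = 197.993 mg/L

197.993 mg/L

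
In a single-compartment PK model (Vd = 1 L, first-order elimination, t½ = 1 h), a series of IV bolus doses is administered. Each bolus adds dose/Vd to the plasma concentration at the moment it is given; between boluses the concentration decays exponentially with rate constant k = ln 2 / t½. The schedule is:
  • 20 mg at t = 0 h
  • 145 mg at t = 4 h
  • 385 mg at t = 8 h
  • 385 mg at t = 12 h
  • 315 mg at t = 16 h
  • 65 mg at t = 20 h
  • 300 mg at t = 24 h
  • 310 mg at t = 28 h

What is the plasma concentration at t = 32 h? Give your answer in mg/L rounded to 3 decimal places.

k = ln 2 / 1 = 0.69315 per h
Dose 1 (20 mg at t=0 h): 20·exp(−0.69315·32) = 0.000 mg/L
Dose 2 (145 mg at t=4 h): 145·exp(−0.69315·28) = 0.000 mg/L
Dose 3 (385 mg at t=8 h): 385·exp(−0.69315·24) = 0.000 mg/L
Dose 4 (385 mg at t=12 h): 385·exp(−0.69315·20) = 0.000 mg/L
Dose 5 (315 mg at t=16 h): 315·exp(−0.69315·16) = 0.005 mg/L
Dose 6 (65 mg at t=20 h): 65·exp(−0.69315·12) = 0.016 mg/L
Dose 7 (300 mg at t=24 h): 300·exp(−0.69315·8) = 1.172 mg/L
Dose 8 (310 mg at t=28 h): 310·exp(−0.69315·4) = 19.375 mg/L
C(32) = 0.000 + 0.000 + 0.000 + 0.000 + 0.005 + 0.016 + 1.172 + 19.375 = 20.568 mg/L

20.568 mg/L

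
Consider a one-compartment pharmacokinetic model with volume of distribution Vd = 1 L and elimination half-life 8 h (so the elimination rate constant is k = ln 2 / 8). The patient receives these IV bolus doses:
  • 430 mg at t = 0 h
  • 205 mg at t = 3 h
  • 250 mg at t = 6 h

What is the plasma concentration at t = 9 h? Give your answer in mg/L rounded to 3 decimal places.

511.826 mg/L

k = ln 2 / 8 = 0.08664 per h
Dose 1 (430 mg at t=0 h): 430·exp(−0.08664·9) = 197.156 mg/L
Dose 2 (205 mg at t=3 h): 205·exp(−0.08664·6) = 121.894 mg/L
Dose 3 (250 mg at t=6 h): 250·exp(−0.08664·3) = 192.776 mg/L
C(9) = 197.156 + 121.894 + 192.776 = 511.826 mg/L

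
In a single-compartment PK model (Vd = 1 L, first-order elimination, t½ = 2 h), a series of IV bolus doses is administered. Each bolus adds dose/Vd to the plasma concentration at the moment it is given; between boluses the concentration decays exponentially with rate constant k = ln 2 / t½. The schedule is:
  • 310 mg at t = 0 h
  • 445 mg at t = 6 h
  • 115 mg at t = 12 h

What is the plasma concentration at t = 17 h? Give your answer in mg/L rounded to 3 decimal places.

31.019 mg/L

k = ln 2 / 2 = 0.34657 per h
Dose 1 (310 mg at t=0 h): 310·exp(−0.34657·17) = 0.856 mg/L
Dose 2 (445 mg at t=6 h): 445·exp(−0.34657·11) = 9.833 mg/L
Dose 3 (115 mg at t=12 h): 115·exp(−0.34657·5) = 20.329 mg/L
C(17) = 0.856 + 9.833 + 20.329 = 31.019 mg/L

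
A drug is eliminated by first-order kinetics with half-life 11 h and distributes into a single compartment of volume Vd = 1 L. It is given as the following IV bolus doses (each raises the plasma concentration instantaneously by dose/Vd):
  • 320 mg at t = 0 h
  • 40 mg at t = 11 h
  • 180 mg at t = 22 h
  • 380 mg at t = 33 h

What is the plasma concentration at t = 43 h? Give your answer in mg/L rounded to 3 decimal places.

276.911 mg/L

k = ln 2 / 11 = 0.06301 per h
Dose 1 (320 mg at t=0 h): 320·exp(−0.06301·43) = 21.301 mg/L
Dose 2 (40 mg at t=11 h): 40·exp(−0.06301·32) = 5.325 mg/L
Dose 3 (180 mg at t=22 h): 180·exp(−0.06301·21) = 47.927 mg/L
Dose 4 (380 mg at t=33 h): 380·exp(−0.06301·10) = 202.358 mg/L
C(43) = 21.301 + 5.325 + 47.927 + 202.358 = 276.911 mg/L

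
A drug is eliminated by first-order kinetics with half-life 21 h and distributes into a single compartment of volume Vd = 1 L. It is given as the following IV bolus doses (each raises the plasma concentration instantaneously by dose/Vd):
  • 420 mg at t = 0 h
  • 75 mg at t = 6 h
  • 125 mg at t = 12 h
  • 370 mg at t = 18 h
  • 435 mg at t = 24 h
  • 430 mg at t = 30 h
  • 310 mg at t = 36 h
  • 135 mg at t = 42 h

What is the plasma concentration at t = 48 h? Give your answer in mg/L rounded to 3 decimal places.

k = ln 2 / 21 = 0.03301 per h
Dose 1 (420 mg at t=0 h): 420·exp(−0.03301·48) = 86.135 mg/L
Dose 2 (75 mg at t=6 h): 75·exp(−0.03301·42) = 18.750 mg/L
Dose 3 (125 mg at t=12 h): 125·exp(−0.03301·36) = 38.094 mg/L
Dose 4 (370 mg at t=18 h): 370·exp(−0.03301·30) = 137.454 mg/L
Dose 5 (435 mg at t=24 h): 435·exp(−0.03301·24) = 196.995 mg/L
Dose 6 (430 mg at t=30 h): 430·exp(−0.03301·18) = 237.379 mg/L
Dose 7 (310 mg at t=36 h): 310·exp(−0.03301·12) = 208.615 mg/L
Dose 8 (135 mg at t=42 h): 135·exp(−0.03301·6) = 110.745 mg/L
C(48) = 86.135 + 18.750 + 38.094 + 137.454 + 196.995 + 237.379 + 208.615 + 110.745 = 1034.168 mg/L

1034.168 mg/L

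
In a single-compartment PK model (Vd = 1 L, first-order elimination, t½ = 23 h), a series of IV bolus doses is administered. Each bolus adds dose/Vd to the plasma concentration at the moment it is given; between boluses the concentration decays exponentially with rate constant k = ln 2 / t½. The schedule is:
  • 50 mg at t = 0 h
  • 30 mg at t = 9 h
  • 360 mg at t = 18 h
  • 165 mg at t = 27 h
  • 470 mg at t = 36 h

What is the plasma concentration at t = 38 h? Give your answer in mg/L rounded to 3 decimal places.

k = ln 2 / 23 = 0.03014 per h
Dose 1 (50 mg at t=0 h): 50·exp(−0.03014·38) = 15.908 mg/L
Dose 2 (30 mg at t=9 h): 30·exp(−0.03014·29) = 12.519 mg/L
Dose 3 (360 mg at t=18 h): 360·exp(−0.03014·20) = 197.032 mg/L
Dose 4 (165 mg at t=27 h): 165·exp(−0.03014·11) = 118.444 mg/L
Dose 5 (470 mg at t=36 h): 470·exp(−0.03014·2) = 442.508 mg/L
C(38) = 15.908 + 12.519 + 197.032 + 118.444 + 442.508 = 786.411 mg/L

786.411 mg/L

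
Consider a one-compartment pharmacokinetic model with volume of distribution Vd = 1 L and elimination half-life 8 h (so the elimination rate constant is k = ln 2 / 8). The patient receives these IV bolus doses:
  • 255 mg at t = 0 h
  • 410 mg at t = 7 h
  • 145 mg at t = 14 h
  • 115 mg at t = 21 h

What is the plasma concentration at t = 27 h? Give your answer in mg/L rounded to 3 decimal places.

212.447 mg/L

k = ln 2 / 8 = 0.08664 per h
Dose 1 (255 mg at t=0 h): 255·exp(−0.08664·27) = 24.579 mg/L
Dose 2 (410 mg at t=7 h): 410·exp(−0.08664·20) = 72.478 mg/L
Dose 3 (145 mg at t=14 h): 145·exp(−0.08664·13) = 47.010 mg/L
Dose 4 (115 mg at t=21 h): 115·exp(−0.08664·6) = 68.379 mg/L
C(27) = 24.579 + 72.478 + 47.010 + 68.379 = 212.447 mg/L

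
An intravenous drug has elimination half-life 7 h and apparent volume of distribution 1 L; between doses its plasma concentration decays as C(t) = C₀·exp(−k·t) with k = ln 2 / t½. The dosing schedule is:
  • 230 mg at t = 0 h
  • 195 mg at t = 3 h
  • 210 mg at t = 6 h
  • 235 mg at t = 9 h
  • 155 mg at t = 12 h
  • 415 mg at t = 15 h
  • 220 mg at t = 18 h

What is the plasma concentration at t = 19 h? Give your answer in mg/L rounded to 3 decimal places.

k = ln 2 / 7 = 0.09902 per h
Dose 1 (230 mg at t=0 h): 230·exp(−0.09902·19) = 35.047 mg/L
Dose 2 (195 mg at t=3 h): 195·exp(−0.09902·16) = 39.991 mg/L
Dose 3 (210 mg at t=6 h): 210·exp(−0.09902·13) = 57.965 mg/L
Dose 4 (235 mg at t=9 h): 235·exp(−0.09902·10) = 87.302 mg/L
Dose 5 (155 mg at t=12 h): 155·exp(−0.09902·7) = 77.500 mg/L
Dose 6 (415 mg at t=15 h): 415·exp(−0.09902·4) = 279.274 mg/L
Dose 7 (220 mg at t=18 h): 220·exp(−0.09902·1) = 199.259 mg/L
C(19) = 35.047 + 39.991 + 57.965 + 87.302 + 77.500 + 279.274 + 199.259 = 776.338 mg/L

776.338 mg/L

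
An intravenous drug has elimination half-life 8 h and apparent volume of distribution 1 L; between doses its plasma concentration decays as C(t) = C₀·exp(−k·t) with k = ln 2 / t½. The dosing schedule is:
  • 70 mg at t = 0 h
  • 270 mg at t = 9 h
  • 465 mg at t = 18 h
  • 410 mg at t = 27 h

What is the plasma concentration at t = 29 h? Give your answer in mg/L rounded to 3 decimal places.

k = ln 2 / 8 = 0.08664 per h
Dose 1 (70 mg at t=0 h): 70·exp(−0.08664·29) = 5.674 mg/L
Dose 2 (270 mg at t=9 h): 270·exp(−0.08664·20) = 47.730 mg/L
Dose 3 (465 mg at t=18 h): 465·exp(−0.08664·11) = 179.282 mg/L
Dose 4 (410 mg at t=27 h): 410·exp(−0.08664·2) = 344.768 mg/L
C(29) = 5.674 + 47.730 + 179.282 + 344.768 = 577.453 mg/L

577.453 mg/L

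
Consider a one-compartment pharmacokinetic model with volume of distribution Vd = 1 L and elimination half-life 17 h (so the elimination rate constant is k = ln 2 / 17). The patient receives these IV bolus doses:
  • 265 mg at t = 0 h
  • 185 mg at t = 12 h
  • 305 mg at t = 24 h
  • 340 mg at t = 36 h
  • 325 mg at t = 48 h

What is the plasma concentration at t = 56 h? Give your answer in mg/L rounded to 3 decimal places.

k = ln 2 / 17 = 0.04077 per h
Dose 1 (265 mg at t=0 h): 265·exp(−0.04077·56) = 27.016 mg/L
Dose 2 (185 mg at t=12 h): 185·exp(−0.04077·44) = 30.763 mg/L
Dose 3 (305 mg at t=24 h): 305·exp(−0.04077·32) = 82.728 mg/L
Dose 4 (340 mg at t=36 h): 340·exp(−0.04077·20) = 150.427 mg/L
Dose 5 (325 mg at t=48 h): 325·exp(−0.04077·8) = 234.543 mg/L
C(56) = 27.016 + 30.763 + 82.728 + 150.427 + 234.543 = 525.478 mg/L

525.478 mg/L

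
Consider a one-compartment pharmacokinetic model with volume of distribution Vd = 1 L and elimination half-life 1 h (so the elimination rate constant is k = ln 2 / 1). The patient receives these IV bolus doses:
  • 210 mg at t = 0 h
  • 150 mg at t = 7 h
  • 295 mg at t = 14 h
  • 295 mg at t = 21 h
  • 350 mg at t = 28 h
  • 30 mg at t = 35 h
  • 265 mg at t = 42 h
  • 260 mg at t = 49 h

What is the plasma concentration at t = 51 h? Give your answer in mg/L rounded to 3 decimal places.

65.518 mg/L

k = ln 2 / 1 = 0.69315 per h
Dose 1 (210 mg at t=0 h): 210·exp(−0.69315·51) = 0.000 mg/L
Dose 2 (150 mg at t=7 h): 150·exp(−0.69315·44) = 0.000 mg/L
Dose 3 (295 mg at t=14 h): 295·exp(−0.69315·37) = 0.000 mg/L
Dose 4 (295 mg at t=21 h): 295·exp(−0.69315·30) = 0.000 mg/L
Dose 5 (350 mg at t=28 h): 350·exp(−0.69315·23) = 0.000 mg/L
Dose 6 (30 mg at t=35 h): 30·exp(−0.69315·16) = 0.000 mg/L
Dose 7 (265 mg at t=42 h): 265·exp(−0.69315·9) = 0.518 mg/L
Dose 8 (260 mg at t=49 h): 260·exp(−0.69315·2) = 65.000 mg/L
C(51) = 0.000 + 0.000 + 0.000 + 0.000 + 0.000 + 0.000 + 0.518 + 65.000 = 65.518 mg/L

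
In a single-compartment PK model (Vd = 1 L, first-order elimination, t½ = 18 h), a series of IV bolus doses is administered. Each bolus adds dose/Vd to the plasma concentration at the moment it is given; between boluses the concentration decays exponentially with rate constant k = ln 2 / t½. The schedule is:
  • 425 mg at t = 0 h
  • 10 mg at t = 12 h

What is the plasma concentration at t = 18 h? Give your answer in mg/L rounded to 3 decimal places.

220.437 mg/L

k = ln 2 / 18 = 0.03851 per h
Dose 1 (425 mg at t=0 h): 425·exp(−0.03851·18) = 212.500 mg/L
Dose 2 (10 mg at t=12 h): 10·exp(−0.03851·6) = 7.937 mg/L
C(18) = 212.500 + 7.937 = 220.437 mg/L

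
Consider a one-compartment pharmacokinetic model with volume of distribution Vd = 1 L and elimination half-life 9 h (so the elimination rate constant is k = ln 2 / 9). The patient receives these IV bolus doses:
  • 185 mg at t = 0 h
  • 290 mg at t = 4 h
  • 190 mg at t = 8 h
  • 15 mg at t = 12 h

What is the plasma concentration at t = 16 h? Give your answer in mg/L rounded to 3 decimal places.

282.667 mg/L

k = ln 2 / 9 = 0.07702 per h
Dose 1 (185 mg at t=0 h): 185·exp(−0.07702·16) = 53.952 mg/L
Dose 2 (290 mg at t=4 h): 290·exp(−0.07702·12) = 115.087 mg/L
Dose 3 (190 mg at t=8 h): 190·exp(−0.07702·8) = 102.606 mg/L
Dose 4 (15 mg at t=12 h): 15·exp(−0.07702·4) = 11.023 mg/L
C(16) = 53.952 + 115.087 + 102.606 + 11.023 = 282.667 mg/L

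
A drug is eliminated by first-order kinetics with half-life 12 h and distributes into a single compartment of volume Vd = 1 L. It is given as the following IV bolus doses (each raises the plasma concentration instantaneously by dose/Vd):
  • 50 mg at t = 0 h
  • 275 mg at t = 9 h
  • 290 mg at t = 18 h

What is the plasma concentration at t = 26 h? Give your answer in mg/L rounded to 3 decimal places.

k = ln 2 / 12 = 0.05776 per h
Dose 1 (50 mg at t=0 h): 50·exp(−0.05776·26) = 11.136 mg/L
Dose 2 (275 mg at t=9 h): 275·exp(−0.05776·17) = 103.009 mg/L
Dose 3 (290 mg at t=18 h): 290·exp(−0.05776·8) = 182.689 mg/L
C(26) = 11.136 + 103.009 + 182.689 = 296.833 mg/L

296.833 mg/L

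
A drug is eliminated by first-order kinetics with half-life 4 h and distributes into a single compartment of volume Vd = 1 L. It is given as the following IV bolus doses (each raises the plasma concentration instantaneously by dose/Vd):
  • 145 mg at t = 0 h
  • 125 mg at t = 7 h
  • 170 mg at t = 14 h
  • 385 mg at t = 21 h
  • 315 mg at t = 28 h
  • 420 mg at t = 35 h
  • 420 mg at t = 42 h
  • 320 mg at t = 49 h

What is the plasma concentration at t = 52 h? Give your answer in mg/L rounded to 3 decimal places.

293.607 mg/L

k = ln 2 / 4 = 0.17329 per h
Dose 1 (145 mg at t=0 h): 145·exp(−0.17329·52) = 0.018 mg/L
Dose 2 (125 mg at t=7 h): 125·exp(−0.17329·45) = 0.051 mg/L
Dose 3 (170 mg at t=14 h): 170·exp(−0.17329·38) = 0.235 mg/L
Dose 4 (385 mg at t=21 h): 385·exp(−0.17329·31) = 1.788 mg/L
Dose 5 (315 mg at t=28 h): 315·exp(−0.17329·24) = 4.922 mg/L
Dose 6 (420 mg at t=35 h): 420·exp(−0.17329·17) = 22.074 mg/L
Dose 7 (420 mg at t=42 h): 420·exp(−0.17329·10) = 74.246 mg/L
Dose 8 (320 mg at t=49 h): 320·exp(−0.17329·3) = 190.273 mg/L
C(52) = 0.018 + 0.051 + 0.235 + 1.788 + 4.922 + 22.074 + 74.246 + 190.273 = 293.607 mg/L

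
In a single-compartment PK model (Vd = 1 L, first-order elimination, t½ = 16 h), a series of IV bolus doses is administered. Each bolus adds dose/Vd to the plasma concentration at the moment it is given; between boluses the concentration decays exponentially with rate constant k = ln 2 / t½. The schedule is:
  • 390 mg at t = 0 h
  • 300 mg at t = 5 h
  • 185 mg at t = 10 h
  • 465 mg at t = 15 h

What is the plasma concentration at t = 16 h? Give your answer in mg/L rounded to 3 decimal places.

969.219 mg/L

k = ln 2 / 16 = 0.04332 per h
Dose 1 (390 mg at t=0 h): 390·exp(−0.04332·16) = 195.000 mg/L
Dose 2 (300 mg at t=5 h): 300·exp(−0.04332·11) = 186.279 mg/L
Dose 3 (185 mg at t=10 h): 185·exp(−0.04332·6) = 142.655 mg/L
Dose 4 (465 mg at t=15 h): 465·exp(−0.04332·1) = 445.286 mg/L
C(16) = 195.000 + 186.279 + 142.655 + 445.286 = 969.219 mg/L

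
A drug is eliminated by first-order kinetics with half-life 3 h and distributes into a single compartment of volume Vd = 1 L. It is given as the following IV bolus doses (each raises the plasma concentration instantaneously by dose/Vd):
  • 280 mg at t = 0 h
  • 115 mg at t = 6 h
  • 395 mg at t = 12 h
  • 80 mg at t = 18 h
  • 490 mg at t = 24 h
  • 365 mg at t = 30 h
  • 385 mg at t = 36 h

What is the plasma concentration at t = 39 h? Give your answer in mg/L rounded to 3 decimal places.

254.924 mg/L

k = ln 2 / 3 = 0.23105 per h
Dose 1 (280 mg at t=0 h): 280·exp(−0.23105·39) = 0.034 mg/L
Dose 2 (115 mg at t=6 h): 115·exp(−0.23105·33) = 0.056 mg/L
Dose 3 (395 mg at t=12 h): 395·exp(−0.23105·27) = 0.771 mg/L
Dose 4 (80 mg at t=18 h): 80·exp(−0.23105·21) = 0.625 mg/L
Dose 5 (490 mg at t=24 h): 490·exp(−0.23105·15) = 15.313 mg/L
Dose 6 (365 mg at t=30 h): 365·exp(−0.23105·9) = 45.625 mg/L
Dose 7 (385 mg at t=36 h): 385·exp(−0.23105·3) = 192.500 mg/L
C(39) = 0.034 + 0.056 + 0.771 + 0.625 + 15.313 + 45.625 + 192.500 = 254.924 mg/L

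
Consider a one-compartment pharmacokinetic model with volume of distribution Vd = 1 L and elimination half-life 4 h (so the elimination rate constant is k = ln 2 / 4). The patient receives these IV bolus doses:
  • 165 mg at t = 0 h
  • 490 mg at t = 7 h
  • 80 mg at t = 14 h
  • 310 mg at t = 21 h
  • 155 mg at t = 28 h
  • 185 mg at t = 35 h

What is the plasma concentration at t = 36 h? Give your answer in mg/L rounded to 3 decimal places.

k = ln 2 / 4 = 0.17329 per h
Dose 1 (165 mg at t=0 h): 165·exp(−0.17329·36) = 0.322 mg/L
Dose 2 (490 mg at t=7 h): 490·exp(−0.17329·29) = 3.219 mg/L
Dose 3 (80 mg at t=14 h): 80·exp(−0.17329·22) = 1.768 mg/L
Dose 4 (310 mg at t=21 h): 310·exp(−0.17329·15) = 23.041 mg/L
Dose 5 (155 mg at t=28 h): 155·exp(−0.17329·8) = 38.750 mg/L
Dose 6 (185 mg at t=35 h): 185·exp(−0.17329·1) = 155.566 mg/L
C(36) = 0.322 + 3.219 + 1.768 + 23.041 + 38.750 + 155.566 = 222.666 mg/L

222.666 mg/L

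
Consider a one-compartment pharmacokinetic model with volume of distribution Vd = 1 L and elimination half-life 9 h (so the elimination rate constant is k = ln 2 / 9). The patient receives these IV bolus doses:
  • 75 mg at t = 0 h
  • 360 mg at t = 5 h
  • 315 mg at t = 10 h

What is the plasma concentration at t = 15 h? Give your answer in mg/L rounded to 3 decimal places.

404.605 mg/L

k = ln 2 / 9 = 0.07702 per h
Dose 1 (75 mg at t=0 h): 75·exp(−0.07702·15) = 23.624 mg/L
Dose 2 (360 mg at t=5 h): 360·exp(−0.07702·10) = 166.657 mg/L
Dose 3 (315 mg at t=10 h): 315·exp(−0.07702·5) = 214.324 mg/L
C(15) = 23.624 + 166.657 + 214.324 = 404.605 mg/L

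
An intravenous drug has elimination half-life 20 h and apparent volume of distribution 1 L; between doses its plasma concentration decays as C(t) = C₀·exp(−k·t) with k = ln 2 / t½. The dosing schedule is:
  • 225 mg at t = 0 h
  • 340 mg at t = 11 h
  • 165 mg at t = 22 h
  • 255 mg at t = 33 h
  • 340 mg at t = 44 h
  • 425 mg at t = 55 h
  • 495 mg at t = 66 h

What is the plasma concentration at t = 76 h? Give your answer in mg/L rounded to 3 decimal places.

802.176 mg/L

k = ln 2 / 20 = 0.03466 per h
Dose 1 (225 mg at t=0 h): 225·exp(−0.03466·76) = 16.154 mg/L
Dose 2 (340 mg at t=11 h): 340·exp(−0.03466·65) = 35.738 mg/L
Dose 3 (165 mg at t=22 h): 165·exp(−0.03466·54) = 25.392 mg/L
Dose 4 (255 mg at t=33 h): 255·exp(−0.03466·43) = 57.455 mg/L
Dose 5 (340 mg at t=44 h): 340·exp(−0.03466·32) = 112.158 mg/L
Dose 6 (425 mg at t=55 h): 425·exp(−0.03466·21) = 205.261 mg/L
Dose 7 (495 mg at t=66 h): 495·exp(−0.03466·10) = 350.018 mg/L
C(76) = 16.154 + 35.738 + 25.392 + 57.455 + 112.158 + 205.261 + 350.018 = 802.176 mg/L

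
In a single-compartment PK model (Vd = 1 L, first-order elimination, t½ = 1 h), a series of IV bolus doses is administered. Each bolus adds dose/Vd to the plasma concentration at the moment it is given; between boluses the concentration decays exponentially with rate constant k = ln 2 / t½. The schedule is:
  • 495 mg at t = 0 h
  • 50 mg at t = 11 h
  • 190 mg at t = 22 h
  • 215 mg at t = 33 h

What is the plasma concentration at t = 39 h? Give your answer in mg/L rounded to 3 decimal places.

3.361 mg/L

k = ln 2 / 1 = 0.69315 per h
Dose 1 (495 mg at t=0 h): 495·exp(−0.69315·39) = 0.000 mg/L
Dose 2 (50 mg at t=11 h): 50·exp(−0.69315·28) = 0.000 mg/L
Dose 3 (190 mg at t=22 h): 190·exp(−0.69315·17) = 0.001 mg/L
Dose 4 (215 mg at t=33 h): 215·exp(−0.69315·6) = 3.359 mg/L
C(39) = 0.000 + 0.000 + 0.001 + 3.359 = 3.361 mg/L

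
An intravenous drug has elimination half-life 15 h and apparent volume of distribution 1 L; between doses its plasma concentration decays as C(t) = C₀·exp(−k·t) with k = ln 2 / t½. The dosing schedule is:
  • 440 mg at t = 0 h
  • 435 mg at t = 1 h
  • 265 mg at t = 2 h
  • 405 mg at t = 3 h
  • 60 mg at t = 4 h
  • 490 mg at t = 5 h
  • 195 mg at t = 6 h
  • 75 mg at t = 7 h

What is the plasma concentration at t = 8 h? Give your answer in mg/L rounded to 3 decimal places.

1866.926 mg/L

k = ln 2 / 15 = 0.04621 per h
Dose 1 (440 mg at t=0 h): 440·exp(−0.04621·8) = 304.021 mg/L
Dose 2 (435 mg at t=1 h): 435·exp(−0.04621·7) = 314.781 mg/L
Dose 3 (265 mg at t=2 h): 265·exp(−0.04621·6) = 200.832 mg/L
Dose 4 (405 mg at t=3 h): 405·exp(−0.04621·5) = 321.449 mg/L
Dose 5 (60 mg at t=4 h): 60·exp(−0.04621·4) = 49.874 mg/L
Dose 6 (490 mg at t=5 h): 490·exp(−0.04621·3) = 426.570 mg/L
Dose 7 (195 mg at t=6 h): 195·exp(−0.04621·2) = 177.786 mg/L
Dose 8 (75 mg at t=7 h): 75·exp(−0.04621·1) = 71.613 mg/L
C(8) = 304.021 + 314.781 + 200.832 + 321.449 + 49.874 + 426.570 + 177.786 + 71.613 = 1866.926 mg/L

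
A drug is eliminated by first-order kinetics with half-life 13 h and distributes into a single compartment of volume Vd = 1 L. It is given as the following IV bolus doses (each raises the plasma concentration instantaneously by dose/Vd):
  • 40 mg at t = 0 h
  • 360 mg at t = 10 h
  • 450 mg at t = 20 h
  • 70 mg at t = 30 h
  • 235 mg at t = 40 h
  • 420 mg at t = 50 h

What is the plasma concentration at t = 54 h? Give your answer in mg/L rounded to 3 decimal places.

k = ln 2 / 13 = 0.05332 per h
Dose 1 (40 mg at t=0 h): 40·exp(−0.05332·54) = 2.247 mg/L
Dose 2 (360 mg at t=10 h): 360·exp(−0.05332·44) = 34.469 mg/L
Dose 3 (450 mg at t=20 h): 450·exp(−0.05332·34) = 73.435 mg/L
Dose 4 (70 mg at t=30 h): 70·exp(−0.05332·24) = 19.469 mg/L
Dose 5 (235 mg at t=40 h): 235·exp(−0.05332·14) = 111.399 mg/L
Dose 6 (420 mg at t=50 h): 420·exp(−0.05332·4) = 339.332 mg/L
C(54) = 2.247 + 34.469 + 73.435 + 19.469 + 111.399 + 339.332 = 580.352 mg/L

580.352 mg/L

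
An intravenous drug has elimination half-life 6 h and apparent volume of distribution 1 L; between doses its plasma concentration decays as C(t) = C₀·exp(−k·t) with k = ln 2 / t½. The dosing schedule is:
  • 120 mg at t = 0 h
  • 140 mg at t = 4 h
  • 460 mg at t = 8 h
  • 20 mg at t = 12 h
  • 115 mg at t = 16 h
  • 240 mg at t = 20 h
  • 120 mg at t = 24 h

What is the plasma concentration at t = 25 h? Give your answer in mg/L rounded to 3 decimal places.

k = ln 2 / 6 = 0.11552 per h
Dose 1 (120 mg at t=0 h): 120·exp(−0.11552·25) = 6.682 mg/L
Dose 2 (140 mg at t=4 h): 140·exp(−0.11552·21) = 12.374 mg/L
Dose 3 (460 mg at t=8 h): 460·exp(−0.11552·17) = 64.542 mg/L
Dose 4 (20 mg at t=12 h): 20·exp(−0.11552·13) = 4.454 mg/L
Dose 5 (115 mg at t=16 h): 115·exp(−0.11552·9) = 40.659 mg/L
Dose 6 (240 mg at t=20 h): 240·exp(−0.11552·5) = 134.695 mg/L
Dose 7 (120 mg at t=24 h): 120·exp(−0.11552·1) = 106.908 mg/L
C(25) = 6.682 + 12.374 + 64.542 + 4.454 + 40.659 + 134.695 + 106.908 = 370.314 mg/L

370.314 mg/L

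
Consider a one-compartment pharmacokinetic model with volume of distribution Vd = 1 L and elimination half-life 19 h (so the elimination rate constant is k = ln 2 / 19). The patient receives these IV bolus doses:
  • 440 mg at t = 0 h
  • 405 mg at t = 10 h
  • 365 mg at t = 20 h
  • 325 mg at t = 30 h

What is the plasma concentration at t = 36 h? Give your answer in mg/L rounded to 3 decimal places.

k = ln 2 / 19 = 0.03648 per h
Dose 1 (440 mg at t=0 h): 440·exp(−0.03648·36) = 118.326 mg/L
Dose 2 (405 mg at t=10 h): 405·exp(−0.03648·26) = 156.863 mg/L
Dose 3 (365 mg at t=20 h): 365·exp(−0.03648·16) = 203.608 mg/L
Dose 4 (325 mg at t=30 h): 325·exp(−0.03648·6) = 261.109 mg/L
C(36) = 118.326 + 156.863 + 203.608 + 261.109 = 739.905 mg/L

739.905 mg/L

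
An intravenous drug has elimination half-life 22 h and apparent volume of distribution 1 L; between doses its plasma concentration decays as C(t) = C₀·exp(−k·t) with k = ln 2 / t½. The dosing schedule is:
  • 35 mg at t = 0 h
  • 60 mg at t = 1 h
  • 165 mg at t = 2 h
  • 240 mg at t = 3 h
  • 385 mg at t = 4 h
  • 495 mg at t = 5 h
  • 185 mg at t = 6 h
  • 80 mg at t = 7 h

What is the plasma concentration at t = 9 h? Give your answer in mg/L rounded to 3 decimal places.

1412.697 mg/L

k = ln 2 / 22 = 0.03151 per h
Dose 1 (35 mg at t=0 h): 35·exp(−0.03151·9) = 26.358 mg/L
Dose 2 (60 mg at t=1 h): 60·exp(−0.03151·8) = 46.632 mg/L
Dose 3 (165 mg at t=2 h): 165·exp(−0.03151·7) = 132.343 mg/L
Dose 4 (240 mg at t=3 h): 240·exp(−0.03151·6) = 198.661 mg/L
Dose 5 (385 mg at t=4 h): 385·exp(−0.03151·5) = 328.886 mg/L
Dose 6 (495 mg at t=5 h): 495·exp(−0.03151·4) = 436.388 mg/L
Dose 7 (185 mg at t=6 h): 185·exp(−0.03151·3) = 168.315 mg/L
Dose 8 (80 mg at t=7 h): 80·exp(−0.03151·2) = 75.114 mg/L
C(9) = 26.358 + 46.632 + 132.343 + 198.661 + 328.886 + 436.388 + 168.315 + 75.114 = 1412.697 mg/L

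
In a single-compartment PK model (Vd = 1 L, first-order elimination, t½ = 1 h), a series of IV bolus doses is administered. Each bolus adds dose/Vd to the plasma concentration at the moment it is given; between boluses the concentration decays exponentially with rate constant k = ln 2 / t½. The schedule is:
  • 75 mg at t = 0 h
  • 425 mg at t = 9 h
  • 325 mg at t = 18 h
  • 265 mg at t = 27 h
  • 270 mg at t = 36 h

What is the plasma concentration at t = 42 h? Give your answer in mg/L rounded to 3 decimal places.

k = ln 2 / 1 = 0.69315 per h
Dose 1 (75 mg at t=0 h): 75·exp(−0.69315·42) = 0.000 mg/L
Dose 2 (425 mg at t=9 h): 425·exp(−0.69315·33) = 0.000 mg/L
Dose 3 (325 mg at t=18 h): 325·exp(−0.69315·24) = 0.000 mg/L
Dose 4 (265 mg at t=27 h): 265·exp(−0.69315·15) = 0.008 mg/L
Dose 5 (270 mg at t=36 h): 270·exp(−0.69315·6) = 4.219 mg/L
C(42) = 0.000 + 0.000 + 0.000 + 0.008 + 4.219 = 4.227 mg/L

4.227 mg/L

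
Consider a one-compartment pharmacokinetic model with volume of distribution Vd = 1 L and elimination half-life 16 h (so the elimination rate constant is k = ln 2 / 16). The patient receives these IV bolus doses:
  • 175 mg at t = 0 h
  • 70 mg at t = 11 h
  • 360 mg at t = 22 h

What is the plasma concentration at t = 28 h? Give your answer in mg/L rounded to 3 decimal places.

k = ln 2 / 16 = 0.04332 per h
Dose 1 (175 mg at t=0 h): 175·exp(−0.04332·28) = 52.028 mg/L
Dose 2 (70 mg at t=11 h): 70·exp(−0.04332·17) = 33.516 mg/L
Dose 3 (360 mg at t=22 h): 360·exp(−0.04332·6) = 277.598 mg/L
C(28) = 52.028 + 33.516 + 277.598 = 363.142 mg/L

363.142 mg/L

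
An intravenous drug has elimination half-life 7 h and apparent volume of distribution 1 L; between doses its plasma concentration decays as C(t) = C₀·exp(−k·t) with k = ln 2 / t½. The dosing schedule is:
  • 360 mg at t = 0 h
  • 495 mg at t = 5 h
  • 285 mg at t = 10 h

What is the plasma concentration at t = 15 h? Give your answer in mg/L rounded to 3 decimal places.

439.116 mg/L

k = ln 2 / 7 = 0.09902 per h
Dose 1 (360 mg at t=0 h): 360·exp(−0.09902·15) = 81.515 mg/L
Dose 2 (495 mg at t=5 h): 495·exp(−0.09902·10) = 183.892 mg/L
Dose 3 (285 mg at t=10 h): 285·exp(−0.09902·5) = 173.709 mg/L
C(15) = 81.515 + 183.892 + 173.709 = 439.116 mg/L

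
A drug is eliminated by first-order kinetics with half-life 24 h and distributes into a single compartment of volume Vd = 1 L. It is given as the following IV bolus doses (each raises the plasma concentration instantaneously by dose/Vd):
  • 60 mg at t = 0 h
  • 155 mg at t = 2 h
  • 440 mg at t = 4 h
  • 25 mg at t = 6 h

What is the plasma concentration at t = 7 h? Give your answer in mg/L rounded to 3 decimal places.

610.946 mg/L

k = ln 2 / 24 = 0.02888 per h
Dose 1 (60 mg at t=0 h): 60·exp(−0.02888·7) = 49.017 mg/L
Dose 2 (155 mg at t=2 h): 155·exp(−0.02888·5) = 134.158 mg/L
Dose 3 (440 mg at t=4 h): 440·exp(−0.02888·3) = 403.482 mg/L
Dose 4 (25 mg at t=6 h): 25·exp(−0.02888·1) = 24.288 mg/L
C(7) = 49.017 + 134.158 + 403.482 + 24.288 = 610.946 mg/L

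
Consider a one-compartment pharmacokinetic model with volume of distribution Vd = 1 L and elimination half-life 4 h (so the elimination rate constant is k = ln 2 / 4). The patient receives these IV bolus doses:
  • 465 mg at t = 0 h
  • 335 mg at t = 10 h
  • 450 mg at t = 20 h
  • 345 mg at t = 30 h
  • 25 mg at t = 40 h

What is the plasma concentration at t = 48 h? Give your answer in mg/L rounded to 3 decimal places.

k = ln 2 / 4 = 0.17329 per h
Dose 1 (465 mg at t=0 h): 465·exp(−0.17329·48) = 0.114 mg/L
Dose 2 (335 mg at t=10 h): 335·exp(−0.17329·38) = 0.463 mg/L
Dose 3 (450 mg at t=20 h): 450·exp(−0.17329·28) = 3.516 mg/L
Dose 4 (345 mg at t=30 h): 345·exp(−0.17329·18) = 15.247 mg/L
Dose 5 (25 mg at t=40 h): 25·exp(−0.17329·8) = 6.250 mg/L
C(48) = 0.114 + 0.463 + 3.516 + 15.247 + 6.250 = 25.589 mg/L

25.589 mg/L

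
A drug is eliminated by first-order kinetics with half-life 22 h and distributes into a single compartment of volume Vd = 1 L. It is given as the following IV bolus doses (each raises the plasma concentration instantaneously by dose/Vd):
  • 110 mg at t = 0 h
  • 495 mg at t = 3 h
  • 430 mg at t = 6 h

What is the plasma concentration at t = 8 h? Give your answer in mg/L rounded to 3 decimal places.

912.086 mg/L

k = ln 2 / 22 = 0.03151 per h
Dose 1 (110 mg at t=0 h): 110·exp(−0.03151·8) = 85.492 mg/L
Dose 2 (495 mg at t=3 h): 495·exp(−0.03151·5) = 422.853 mg/L
Dose 3 (430 mg at t=6 h): 430·exp(−0.03151·2) = 403.740 mg/L
C(8) = 85.492 + 422.853 + 403.740 = 912.086 mg/L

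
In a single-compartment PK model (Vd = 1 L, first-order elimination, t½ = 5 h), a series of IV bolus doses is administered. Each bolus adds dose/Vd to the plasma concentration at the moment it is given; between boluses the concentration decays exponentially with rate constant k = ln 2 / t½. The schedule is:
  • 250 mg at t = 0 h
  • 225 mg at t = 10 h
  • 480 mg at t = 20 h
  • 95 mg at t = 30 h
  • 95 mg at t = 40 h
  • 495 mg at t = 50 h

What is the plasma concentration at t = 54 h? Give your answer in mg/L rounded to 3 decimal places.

k = ln 2 / 5 = 0.13863 per h
Dose 1 (250 mg at t=0 h): 250·exp(−0.13863·54) = 0.140 mg/L
Dose 2 (225 mg at t=10 h): 225·exp(−0.13863·44) = 0.505 mg/L
Dose 3 (480 mg at t=20 h): 480·exp(−0.13863·34) = 4.308 mg/L
Dose 4 (95 mg at t=30 h): 95·exp(−0.13863·24) = 3.410 mg/L
Dose 5 (95 mg at t=40 h): 95·exp(−0.13863·14) = 13.641 mg/L
Dose 6 (495 mg at t=50 h): 495·exp(−0.13863·4) = 284.303 mg/L
C(54) = 0.140 + 0.505 + 4.308 + 3.410 + 13.641 + 284.303 = 306.306 mg/L

306.306 mg/L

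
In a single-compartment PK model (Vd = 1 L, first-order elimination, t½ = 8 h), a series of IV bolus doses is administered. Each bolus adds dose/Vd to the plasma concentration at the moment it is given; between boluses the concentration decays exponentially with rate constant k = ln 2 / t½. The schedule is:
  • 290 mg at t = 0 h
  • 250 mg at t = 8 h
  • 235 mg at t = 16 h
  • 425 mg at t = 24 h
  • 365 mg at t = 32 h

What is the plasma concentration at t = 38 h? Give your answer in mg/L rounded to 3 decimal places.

407.675 mg/L

k = ln 2 / 8 = 0.08664 per h
Dose 1 (290 mg at t=0 h): 290·exp(−0.08664·38) = 10.777 mg/L
Dose 2 (250 mg at t=8 h): 250·exp(−0.08664·30) = 18.581 mg/L
Dose 3 (235 mg at t=16 h): 235·exp(−0.08664·22) = 34.933 mg/L
Dose 4 (425 mg at t=24 h): 425·exp(−0.08664·14) = 126.353 mg/L
Dose 5 (365 mg at t=32 h): 365·exp(−0.08664·6) = 217.030 mg/L
C(38) = 10.777 + 18.581 + 34.933 + 126.353 + 217.030 = 407.675 mg/L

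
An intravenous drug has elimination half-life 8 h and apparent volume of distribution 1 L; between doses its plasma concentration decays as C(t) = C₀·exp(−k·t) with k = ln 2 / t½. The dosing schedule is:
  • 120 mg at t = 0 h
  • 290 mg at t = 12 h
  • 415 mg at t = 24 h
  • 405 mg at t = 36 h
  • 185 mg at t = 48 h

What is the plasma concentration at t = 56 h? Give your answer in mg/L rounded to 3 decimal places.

197.378 mg/L

k = ln 2 / 8 = 0.08664 per h
Dose 1 (120 mg at t=0 h): 120·exp(−0.08664·56) = 0.938 mg/L
Dose 2 (290 mg at t=12 h): 290·exp(−0.08664·44) = 6.408 mg/L
Dose 3 (415 mg at t=24 h): 415·exp(−0.08664·32) = 25.938 mg/L
Dose 4 (405 mg at t=36 h): 405·exp(−0.08664·20) = 71.595 mg/L
Dose 5 (185 mg at t=48 h): 185·exp(−0.08664·8) = 92.500 mg/L
C(56) = 0.938 + 6.408 + 25.938 + 71.595 + 92.500 = 197.378 mg/L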